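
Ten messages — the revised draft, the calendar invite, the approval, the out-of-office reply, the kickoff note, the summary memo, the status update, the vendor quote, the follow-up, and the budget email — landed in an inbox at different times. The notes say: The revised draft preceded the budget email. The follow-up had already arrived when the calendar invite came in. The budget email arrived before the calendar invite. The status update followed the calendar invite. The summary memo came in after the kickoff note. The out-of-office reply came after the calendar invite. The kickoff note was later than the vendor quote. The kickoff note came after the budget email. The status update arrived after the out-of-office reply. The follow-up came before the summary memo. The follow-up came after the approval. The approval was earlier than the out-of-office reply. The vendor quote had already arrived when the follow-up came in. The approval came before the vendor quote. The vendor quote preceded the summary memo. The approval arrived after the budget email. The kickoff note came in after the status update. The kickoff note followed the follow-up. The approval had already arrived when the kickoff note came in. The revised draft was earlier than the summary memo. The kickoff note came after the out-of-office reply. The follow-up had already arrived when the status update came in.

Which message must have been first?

the revised draft

The revised draft has a chain of constraints placing it before every other message, so the revised draft must be first.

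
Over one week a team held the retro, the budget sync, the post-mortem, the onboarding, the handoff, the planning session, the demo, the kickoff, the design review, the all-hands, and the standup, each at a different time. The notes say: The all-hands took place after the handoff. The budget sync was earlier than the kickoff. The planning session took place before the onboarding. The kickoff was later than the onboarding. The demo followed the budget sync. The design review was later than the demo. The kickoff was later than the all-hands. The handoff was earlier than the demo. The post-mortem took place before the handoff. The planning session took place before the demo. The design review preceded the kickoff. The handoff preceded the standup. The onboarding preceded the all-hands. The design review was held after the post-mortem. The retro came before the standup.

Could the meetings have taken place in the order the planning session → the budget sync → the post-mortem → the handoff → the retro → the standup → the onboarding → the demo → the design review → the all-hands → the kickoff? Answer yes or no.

Check each stated constraint against the proposed order — e.g. the planning session is ahead of the demo; the budget sync is ahead of the kickoff. Every pair is in the required order; nothing is violated.

yes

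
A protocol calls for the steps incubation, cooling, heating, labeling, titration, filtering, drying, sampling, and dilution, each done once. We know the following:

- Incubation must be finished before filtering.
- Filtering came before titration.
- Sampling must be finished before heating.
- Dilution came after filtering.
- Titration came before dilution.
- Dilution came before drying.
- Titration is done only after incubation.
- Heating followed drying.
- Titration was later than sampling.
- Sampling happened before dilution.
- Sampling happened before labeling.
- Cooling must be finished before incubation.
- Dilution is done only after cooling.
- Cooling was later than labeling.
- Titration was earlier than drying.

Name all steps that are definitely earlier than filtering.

Directly stated before filtering: incubation.
Cooling reaches filtering via cooling → incubation → filtering.
Labeling reaches filtering via labeling → cooling → incubation → filtering.
Sampling reaches filtering via sampling → labeling → cooling → incubation → filtering.
No chain forces heating (or any of the others) ahead of filtering.

cooling, incubation, labeling, sampling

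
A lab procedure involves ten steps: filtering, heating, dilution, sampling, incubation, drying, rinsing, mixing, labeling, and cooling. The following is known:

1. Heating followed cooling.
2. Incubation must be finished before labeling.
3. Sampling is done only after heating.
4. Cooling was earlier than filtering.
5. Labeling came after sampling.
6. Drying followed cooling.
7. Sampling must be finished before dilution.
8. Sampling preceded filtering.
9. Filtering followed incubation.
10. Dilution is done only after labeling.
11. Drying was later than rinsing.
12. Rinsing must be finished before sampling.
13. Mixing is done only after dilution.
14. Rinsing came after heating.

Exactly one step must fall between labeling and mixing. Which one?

Tracing the constraints gives labeling → dilution → mixing, so dilution sits after labeling and before mixing.
No other step is forced both after labeling and before mixing.

dilution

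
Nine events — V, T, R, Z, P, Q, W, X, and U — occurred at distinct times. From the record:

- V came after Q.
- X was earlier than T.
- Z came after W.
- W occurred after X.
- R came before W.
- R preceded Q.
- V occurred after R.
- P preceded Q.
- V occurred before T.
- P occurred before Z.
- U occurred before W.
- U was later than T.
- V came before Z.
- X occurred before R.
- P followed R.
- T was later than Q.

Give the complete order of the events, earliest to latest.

X, R, P, Q, V, T, U, W, Z

The constraints fix every adjacent pair, so only one ordering works:
X → R → P → Q → V → T → U → W → Z.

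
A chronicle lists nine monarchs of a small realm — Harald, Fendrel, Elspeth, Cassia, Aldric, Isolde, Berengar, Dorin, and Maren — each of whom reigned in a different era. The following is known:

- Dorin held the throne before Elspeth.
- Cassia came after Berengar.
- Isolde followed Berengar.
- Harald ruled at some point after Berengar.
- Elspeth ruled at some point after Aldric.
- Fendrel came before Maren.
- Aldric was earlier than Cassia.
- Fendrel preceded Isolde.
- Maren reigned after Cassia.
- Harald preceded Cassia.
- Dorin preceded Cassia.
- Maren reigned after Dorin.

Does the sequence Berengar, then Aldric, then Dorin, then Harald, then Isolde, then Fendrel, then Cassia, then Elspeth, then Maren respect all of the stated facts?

no

The constraints require Fendrel before Isolde, but in the proposed sequence Isolde appears ahead of Fendrel. That one violation is enough.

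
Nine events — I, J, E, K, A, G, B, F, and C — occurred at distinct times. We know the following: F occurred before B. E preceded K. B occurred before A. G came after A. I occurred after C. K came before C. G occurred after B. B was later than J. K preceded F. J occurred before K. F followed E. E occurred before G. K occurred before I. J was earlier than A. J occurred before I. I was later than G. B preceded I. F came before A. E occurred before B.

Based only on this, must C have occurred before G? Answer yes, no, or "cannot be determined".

No chain of stated constraints runs from C to G, and none runs from G to C either.
So the relative order of C and G is not fixed by the given facts.

cannot be determined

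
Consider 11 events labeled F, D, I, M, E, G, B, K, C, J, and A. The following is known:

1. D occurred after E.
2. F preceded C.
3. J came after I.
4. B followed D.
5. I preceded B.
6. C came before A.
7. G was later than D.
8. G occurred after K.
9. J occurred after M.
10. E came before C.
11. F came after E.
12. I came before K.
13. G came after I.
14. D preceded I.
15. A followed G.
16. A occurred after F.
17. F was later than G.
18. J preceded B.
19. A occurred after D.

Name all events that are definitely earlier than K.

Directly stated before K: I.
D reaches K via D → I → K.
E reaches K via E → D → I → K.
No chain forces J (or any of the others) ahead of K.

D, E, I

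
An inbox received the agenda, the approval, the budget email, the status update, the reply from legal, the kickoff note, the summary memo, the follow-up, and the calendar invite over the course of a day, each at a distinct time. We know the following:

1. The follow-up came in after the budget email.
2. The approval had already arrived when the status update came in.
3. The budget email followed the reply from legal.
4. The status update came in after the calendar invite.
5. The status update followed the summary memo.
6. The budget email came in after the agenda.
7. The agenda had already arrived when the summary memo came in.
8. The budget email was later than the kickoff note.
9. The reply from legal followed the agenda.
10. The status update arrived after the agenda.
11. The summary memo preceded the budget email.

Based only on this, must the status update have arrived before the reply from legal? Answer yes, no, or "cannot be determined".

No chain of stated constraints runs from the status update to the reply from legal, and none runs from the reply from legal to the status update either.
So the relative order of the status update and the reply from legal is not fixed by the given facts.

cannot be determined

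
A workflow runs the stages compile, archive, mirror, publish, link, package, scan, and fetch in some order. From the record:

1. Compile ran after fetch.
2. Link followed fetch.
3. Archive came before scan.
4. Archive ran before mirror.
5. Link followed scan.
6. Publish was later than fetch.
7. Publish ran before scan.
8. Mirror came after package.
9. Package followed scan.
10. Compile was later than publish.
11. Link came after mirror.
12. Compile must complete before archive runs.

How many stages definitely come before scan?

4

Directly stated before scan: archive and publish.
Compile reaches scan via compile → archive → scan.
Fetch reaches scan via fetch → publish → scan.
That's archive, compile, fetch, and publish — 4 in all.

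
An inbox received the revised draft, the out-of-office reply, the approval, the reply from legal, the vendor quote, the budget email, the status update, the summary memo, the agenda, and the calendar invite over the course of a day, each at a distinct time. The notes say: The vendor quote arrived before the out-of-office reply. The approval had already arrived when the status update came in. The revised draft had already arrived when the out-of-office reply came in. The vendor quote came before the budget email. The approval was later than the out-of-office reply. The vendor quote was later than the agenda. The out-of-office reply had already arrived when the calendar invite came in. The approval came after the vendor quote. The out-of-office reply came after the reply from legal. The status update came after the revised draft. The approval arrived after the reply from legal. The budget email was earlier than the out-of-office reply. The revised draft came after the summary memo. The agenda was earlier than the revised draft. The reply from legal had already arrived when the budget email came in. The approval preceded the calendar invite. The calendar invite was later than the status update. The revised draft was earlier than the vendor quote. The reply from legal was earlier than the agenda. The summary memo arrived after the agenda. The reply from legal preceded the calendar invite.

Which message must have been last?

Every other message has a chain of constraints placing it before the calendar invite, so the calendar invite is last.

the calendar invite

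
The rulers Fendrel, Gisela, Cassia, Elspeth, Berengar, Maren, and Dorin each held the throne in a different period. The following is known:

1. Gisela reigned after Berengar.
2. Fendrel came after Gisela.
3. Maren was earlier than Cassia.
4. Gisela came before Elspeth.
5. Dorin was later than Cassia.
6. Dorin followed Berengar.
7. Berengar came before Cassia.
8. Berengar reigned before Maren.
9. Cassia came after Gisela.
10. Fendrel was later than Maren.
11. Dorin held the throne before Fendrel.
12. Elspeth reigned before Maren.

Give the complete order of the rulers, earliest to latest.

The constraints fix every adjacent pair, so only one ordering works:
Berengar → Gisela → Elspeth → Maren → Cassia → Dorin → Fendrel.

Berengar, Gisela, Elspeth, Maren, Cassia, Dorin, Fendrel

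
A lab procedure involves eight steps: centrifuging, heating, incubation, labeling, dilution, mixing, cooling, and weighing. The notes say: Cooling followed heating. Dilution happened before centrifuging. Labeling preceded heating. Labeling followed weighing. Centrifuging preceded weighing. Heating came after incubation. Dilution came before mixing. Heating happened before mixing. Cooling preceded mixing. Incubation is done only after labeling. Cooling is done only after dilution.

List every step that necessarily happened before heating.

Directly stated before heating: incubation and labeling.
Centrifuging reaches heating via centrifuging → weighing → labeling → heating.
Dilution reaches heating via dilution → centrifuging → weighing → labeling → heating.
Weighing reaches heating via weighing → labeling → heating.

centrifuging, dilution, incubation, labeling, weighing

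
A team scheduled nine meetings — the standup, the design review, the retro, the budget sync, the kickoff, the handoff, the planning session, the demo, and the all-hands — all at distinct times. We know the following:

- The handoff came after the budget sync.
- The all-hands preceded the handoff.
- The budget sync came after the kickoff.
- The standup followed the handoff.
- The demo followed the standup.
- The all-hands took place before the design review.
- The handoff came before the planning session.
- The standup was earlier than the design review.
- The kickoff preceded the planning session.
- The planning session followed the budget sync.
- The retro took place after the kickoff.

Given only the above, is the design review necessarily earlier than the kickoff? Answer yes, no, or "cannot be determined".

no

Tracing the constraints gives the kickoff → the budget sync → the handoff → the standup → the design review, so the kickoff must come before the design review.
That means the design review cannot be before the kickoff.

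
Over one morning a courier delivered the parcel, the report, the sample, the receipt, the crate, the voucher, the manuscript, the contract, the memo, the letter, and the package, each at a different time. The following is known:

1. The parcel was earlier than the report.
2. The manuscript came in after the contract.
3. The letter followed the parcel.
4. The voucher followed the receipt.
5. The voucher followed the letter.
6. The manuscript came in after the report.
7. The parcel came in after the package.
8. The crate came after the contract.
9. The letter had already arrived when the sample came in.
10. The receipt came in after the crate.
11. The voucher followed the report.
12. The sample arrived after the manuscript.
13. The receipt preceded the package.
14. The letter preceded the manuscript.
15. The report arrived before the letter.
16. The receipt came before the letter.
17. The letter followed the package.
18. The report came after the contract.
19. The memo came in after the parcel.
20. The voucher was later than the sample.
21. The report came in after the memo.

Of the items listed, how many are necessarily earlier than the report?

Directly stated before the report: the contract, the memo, and the parcel.
The crate reaches the report via the crate → the receipt → the package → the parcel → the report.
The package reaches the report via the package → the parcel → the report.
The receipt reaches the report via the receipt → the package → the parcel → the report.
That's the contract, the crate, the memo, the package, the parcel, and the receipt — 6 in all.

6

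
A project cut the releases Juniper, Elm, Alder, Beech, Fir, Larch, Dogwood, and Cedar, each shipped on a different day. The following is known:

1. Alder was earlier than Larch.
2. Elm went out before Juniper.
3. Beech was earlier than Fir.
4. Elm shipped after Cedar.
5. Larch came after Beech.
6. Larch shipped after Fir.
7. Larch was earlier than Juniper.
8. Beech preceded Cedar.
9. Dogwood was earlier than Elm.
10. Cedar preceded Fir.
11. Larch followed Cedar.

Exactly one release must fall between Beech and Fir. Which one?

Tracing the constraints gives Beech → Cedar → Fir, so Cedar sits after Beech and before Fir.
No other release is forced both after Beech and before Fir.

Cedar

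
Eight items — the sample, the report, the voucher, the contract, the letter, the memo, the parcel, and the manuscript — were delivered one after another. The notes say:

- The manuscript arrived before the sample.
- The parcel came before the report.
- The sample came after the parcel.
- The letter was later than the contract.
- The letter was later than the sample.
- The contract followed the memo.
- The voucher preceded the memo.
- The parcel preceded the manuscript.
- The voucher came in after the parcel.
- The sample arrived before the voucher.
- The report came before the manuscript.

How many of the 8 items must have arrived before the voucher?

Directly stated before the voucher: the parcel and the sample.
The manuscript reaches the voucher via the manuscript → the sample → the voucher.
The report reaches the voucher via the report → the manuscript → the sample → the voucher.
No chain forces the memo (or any of the others) ahead of the voucher.
That's the manuscript, the parcel, the report, and the sample — 4 in all.

4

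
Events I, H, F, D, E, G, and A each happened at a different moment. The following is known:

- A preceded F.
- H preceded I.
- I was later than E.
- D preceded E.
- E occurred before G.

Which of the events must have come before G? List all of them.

Directly stated before G: E.
D reaches G via D → E → G.
No chain forces F (or any of the others) ahead of G.

D, E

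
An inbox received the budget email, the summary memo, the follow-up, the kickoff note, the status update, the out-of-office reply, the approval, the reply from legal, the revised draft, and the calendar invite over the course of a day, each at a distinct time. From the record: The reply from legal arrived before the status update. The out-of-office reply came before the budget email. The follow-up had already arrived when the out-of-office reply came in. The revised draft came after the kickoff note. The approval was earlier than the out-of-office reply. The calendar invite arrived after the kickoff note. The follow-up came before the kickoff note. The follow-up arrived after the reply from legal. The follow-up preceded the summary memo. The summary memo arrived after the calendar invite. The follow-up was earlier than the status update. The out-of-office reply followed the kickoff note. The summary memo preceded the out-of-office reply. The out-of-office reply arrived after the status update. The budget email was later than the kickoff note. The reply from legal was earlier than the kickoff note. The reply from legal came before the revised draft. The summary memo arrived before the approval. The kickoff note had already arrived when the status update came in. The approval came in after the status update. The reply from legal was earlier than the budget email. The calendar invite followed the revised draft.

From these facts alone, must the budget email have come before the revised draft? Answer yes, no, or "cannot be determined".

no

Tracing the constraints gives the revised draft → the calendar invite → the summary memo → the out-of-office reply → the budget email, so the revised draft must come before the budget email.
That means the budget email cannot be before the revised draft.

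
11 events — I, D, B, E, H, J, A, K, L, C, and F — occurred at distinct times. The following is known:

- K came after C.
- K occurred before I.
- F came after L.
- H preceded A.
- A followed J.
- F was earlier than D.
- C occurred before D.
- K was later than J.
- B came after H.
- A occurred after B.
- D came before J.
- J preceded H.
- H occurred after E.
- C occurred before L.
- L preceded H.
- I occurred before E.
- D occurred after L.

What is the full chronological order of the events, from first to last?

C, L, F, D, J, K, I, E, H, B, A

The constraints fix every adjacent pair, so only one ordering works:
C → L → F → D → J → K → I → E → H → B → A.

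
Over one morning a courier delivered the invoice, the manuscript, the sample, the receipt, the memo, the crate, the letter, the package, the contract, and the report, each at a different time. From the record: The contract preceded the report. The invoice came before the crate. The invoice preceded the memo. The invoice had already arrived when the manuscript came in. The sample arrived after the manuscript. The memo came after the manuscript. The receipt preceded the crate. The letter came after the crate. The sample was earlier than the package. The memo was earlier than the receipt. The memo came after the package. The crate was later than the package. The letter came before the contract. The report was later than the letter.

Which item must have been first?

The invoice has a chain of constraints placing it before every other item, so the invoice must be first.

the invoice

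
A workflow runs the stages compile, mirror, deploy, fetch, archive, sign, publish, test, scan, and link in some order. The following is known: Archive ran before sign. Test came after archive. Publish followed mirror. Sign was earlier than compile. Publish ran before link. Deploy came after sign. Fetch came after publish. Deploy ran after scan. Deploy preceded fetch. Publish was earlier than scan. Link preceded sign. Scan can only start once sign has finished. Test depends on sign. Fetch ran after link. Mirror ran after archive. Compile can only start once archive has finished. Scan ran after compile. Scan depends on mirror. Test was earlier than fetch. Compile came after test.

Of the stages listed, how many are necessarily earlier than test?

5

Directly stated before test: archive and sign.
Link reaches test via link → sign → test.
Mirror reaches test via mirror → publish → link → sign → test.
Publish reaches test via publish → link → sign → test.
No chain forces fetch (or any of the others) ahead of test.
That's archive, link, mirror, publish, and sign — 5 in all.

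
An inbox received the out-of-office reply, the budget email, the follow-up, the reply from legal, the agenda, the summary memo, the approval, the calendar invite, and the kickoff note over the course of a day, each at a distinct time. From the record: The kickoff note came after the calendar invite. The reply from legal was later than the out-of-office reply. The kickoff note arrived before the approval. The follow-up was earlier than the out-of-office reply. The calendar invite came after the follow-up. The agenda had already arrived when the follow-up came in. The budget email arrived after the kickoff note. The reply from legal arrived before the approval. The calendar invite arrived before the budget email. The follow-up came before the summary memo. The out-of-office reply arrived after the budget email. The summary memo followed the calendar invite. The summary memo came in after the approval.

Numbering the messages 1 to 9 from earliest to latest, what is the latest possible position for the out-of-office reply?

The out-of-office reply must come before the approval, the reply from legal, and the summary memo — 3 messages forced after it.
Everything else can be placed before the out-of-office reply in some valid order, so the out-of-office reply can sit as late as position 9 − 3 = 6.

6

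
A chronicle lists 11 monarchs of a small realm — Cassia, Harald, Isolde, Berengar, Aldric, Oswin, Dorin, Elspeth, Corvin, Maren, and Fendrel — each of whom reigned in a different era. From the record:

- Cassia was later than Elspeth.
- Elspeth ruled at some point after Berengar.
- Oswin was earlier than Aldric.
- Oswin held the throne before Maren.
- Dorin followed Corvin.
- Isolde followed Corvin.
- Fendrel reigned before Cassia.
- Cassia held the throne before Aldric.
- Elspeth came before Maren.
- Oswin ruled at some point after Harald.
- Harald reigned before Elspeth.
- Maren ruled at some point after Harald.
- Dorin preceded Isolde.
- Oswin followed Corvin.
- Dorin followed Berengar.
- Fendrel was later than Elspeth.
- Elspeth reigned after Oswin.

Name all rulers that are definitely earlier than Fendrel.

Directly stated before Fendrel: Elspeth.
Berengar reaches Fendrel via Berengar → Elspeth → Fendrel.
Corvin reaches Fendrel via Corvin → Oswin → Elspeth → Fendrel.
Harald reaches Fendrel via Harald → Elspeth → Fendrel.
Likewise Oswin reaches Fendrel by chaining the stated constraints.

Berengar, Corvin, Elspeth, Harald, Oswin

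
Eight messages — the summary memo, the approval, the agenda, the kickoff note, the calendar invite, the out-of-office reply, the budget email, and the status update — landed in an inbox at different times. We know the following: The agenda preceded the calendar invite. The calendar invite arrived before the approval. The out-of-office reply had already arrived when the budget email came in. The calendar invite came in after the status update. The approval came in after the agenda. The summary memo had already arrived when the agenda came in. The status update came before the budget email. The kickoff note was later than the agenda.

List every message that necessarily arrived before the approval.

the agenda, the calendar invite, the status update, the summary memo

Directly stated before the approval: the agenda and the calendar invite.
The status update reaches the approval via the status update → the calendar invite → the approval.
The summary memo reaches the approval via the summary memo → the agenda → the approval.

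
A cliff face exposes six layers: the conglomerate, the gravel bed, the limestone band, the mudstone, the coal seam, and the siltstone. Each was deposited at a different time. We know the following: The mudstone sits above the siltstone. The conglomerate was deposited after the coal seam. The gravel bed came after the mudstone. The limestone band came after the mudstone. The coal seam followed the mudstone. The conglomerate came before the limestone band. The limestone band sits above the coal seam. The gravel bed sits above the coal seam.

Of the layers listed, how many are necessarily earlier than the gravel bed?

Directly stated before the gravel bed: the coal seam and the mudstone.
The siltstone reaches the gravel bed via the siltstone → the mudstone → the gravel bed.
That's the coal seam, the mudstone, and the siltstone — 3 in all.

3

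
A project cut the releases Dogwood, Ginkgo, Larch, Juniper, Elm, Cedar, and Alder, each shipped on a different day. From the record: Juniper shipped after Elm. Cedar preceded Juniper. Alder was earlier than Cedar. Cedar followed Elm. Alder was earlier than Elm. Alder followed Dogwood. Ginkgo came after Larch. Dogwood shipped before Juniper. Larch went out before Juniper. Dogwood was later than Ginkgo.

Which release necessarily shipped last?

Juniper

Every other release has a chain of constraints placing it before Juniper, so Juniper is last.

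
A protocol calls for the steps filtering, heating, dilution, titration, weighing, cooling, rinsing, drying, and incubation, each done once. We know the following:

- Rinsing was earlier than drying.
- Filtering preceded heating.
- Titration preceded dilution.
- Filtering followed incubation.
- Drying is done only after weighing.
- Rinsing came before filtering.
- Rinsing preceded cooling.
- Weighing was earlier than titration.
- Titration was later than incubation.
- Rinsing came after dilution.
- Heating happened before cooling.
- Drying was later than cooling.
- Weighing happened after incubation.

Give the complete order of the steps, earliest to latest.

The constraints fix every adjacent pair, so only one ordering works:
incubation → weighing → titration → dilution → rinsing → filtering → heating → cooling → drying.

incubation, weighing, titration, dilution, rinsing, filtering, heating, cooling, drying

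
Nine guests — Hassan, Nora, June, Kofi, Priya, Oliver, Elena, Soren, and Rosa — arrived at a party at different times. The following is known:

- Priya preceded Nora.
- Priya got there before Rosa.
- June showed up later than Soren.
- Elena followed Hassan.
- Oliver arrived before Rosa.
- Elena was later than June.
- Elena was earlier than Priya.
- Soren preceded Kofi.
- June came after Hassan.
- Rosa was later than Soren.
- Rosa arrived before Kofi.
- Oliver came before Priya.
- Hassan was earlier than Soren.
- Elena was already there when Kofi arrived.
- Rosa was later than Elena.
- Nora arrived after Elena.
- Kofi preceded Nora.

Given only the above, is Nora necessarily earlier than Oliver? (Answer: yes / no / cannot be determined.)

Tracing the constraints gives Oliver → Priya → Nora, so Oliver must come before Nora.
That means Nora cannot be before Oliver.

no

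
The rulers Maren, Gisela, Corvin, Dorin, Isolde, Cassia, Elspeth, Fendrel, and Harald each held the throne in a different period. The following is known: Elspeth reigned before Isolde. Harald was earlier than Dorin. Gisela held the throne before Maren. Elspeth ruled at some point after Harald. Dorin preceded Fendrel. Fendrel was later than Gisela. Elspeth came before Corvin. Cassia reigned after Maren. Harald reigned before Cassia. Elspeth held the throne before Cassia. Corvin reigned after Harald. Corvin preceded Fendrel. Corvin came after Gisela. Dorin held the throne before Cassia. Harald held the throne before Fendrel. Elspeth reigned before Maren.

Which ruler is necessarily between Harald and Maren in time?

Elspeth

Tracing the constraints gives Harald → Elspeth → Maren, so Elspeth sits after Harald and before Maren.
No other ruler is forced both after Harald and before Maren.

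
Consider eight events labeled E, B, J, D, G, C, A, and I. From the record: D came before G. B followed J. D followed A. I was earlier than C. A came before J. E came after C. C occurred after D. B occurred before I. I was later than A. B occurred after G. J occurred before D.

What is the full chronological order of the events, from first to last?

The constraints fix every adjacent pair, so only one ordering works:
A → J → D → G → B → I → C → E.

A, J, D, G, B, I, C, E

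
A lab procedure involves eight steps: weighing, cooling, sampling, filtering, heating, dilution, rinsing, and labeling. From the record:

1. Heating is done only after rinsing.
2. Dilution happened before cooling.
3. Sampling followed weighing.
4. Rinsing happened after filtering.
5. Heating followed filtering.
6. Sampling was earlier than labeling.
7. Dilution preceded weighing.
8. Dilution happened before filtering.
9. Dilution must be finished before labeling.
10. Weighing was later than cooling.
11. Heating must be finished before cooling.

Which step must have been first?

dilution

Dilution has a chain of constraints placing it before every other step, so dilution must be first.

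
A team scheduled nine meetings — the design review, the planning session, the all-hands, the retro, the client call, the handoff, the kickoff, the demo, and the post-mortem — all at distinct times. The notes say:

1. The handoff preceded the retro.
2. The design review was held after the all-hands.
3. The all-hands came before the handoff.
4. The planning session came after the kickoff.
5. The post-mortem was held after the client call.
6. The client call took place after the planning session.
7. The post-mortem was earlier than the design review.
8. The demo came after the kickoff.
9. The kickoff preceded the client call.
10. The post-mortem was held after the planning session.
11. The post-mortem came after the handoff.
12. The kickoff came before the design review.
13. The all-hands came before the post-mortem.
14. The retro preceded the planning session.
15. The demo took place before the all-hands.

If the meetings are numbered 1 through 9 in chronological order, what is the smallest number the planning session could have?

The all-hands, the demo, the handoff, the kickoff, and the retro must all come before the planning session — 5 forced predecessors.
Nothing else is forced ahead of the planning session, so its earliest slot is position 5 + 1 = 6.

6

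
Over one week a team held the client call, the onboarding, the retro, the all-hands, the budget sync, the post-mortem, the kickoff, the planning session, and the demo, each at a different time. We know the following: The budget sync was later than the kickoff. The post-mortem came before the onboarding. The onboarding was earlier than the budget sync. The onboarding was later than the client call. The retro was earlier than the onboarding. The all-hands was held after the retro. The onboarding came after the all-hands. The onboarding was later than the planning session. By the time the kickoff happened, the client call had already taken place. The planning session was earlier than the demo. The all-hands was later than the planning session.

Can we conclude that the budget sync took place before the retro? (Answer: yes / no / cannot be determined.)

Tracing the constraints gives the retro → the onboarding → the budget sync, so the retro must come before the budget sync.
That means the budget sync cannot be before the retro.

no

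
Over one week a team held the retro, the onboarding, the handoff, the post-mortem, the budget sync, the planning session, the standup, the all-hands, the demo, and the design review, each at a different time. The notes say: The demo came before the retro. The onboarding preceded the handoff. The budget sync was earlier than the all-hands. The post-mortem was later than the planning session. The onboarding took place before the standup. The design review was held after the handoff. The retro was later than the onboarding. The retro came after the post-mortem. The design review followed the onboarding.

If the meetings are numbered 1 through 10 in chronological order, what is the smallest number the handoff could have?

The onboarding must come before the handoff — 1 forced predecessor.
Nothing else is forced ahead of the handoff, so its earliest slot is position 1 + 1 = 2.

2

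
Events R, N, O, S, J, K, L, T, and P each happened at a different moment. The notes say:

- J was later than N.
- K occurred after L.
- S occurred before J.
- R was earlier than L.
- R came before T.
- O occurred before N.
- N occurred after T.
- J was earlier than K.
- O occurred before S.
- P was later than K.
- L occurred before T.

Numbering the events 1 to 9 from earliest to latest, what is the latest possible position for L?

4

L must come before J, K, N, P, and T — 5 events forced after it.
Everything else can be placed before L in some valid order, so L can sit as late as position 9 − 5 = 4.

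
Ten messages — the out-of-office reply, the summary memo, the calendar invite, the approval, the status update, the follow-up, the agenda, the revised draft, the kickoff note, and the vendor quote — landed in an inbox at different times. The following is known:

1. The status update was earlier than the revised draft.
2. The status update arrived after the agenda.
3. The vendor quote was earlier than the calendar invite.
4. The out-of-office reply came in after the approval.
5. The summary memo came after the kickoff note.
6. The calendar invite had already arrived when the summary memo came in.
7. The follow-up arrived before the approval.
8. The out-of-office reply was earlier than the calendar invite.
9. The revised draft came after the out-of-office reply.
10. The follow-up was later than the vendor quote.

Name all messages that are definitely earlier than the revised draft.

the agenda, the approval, the follow-up, the out-of-office reply, the status update, the vendor quote

Directly stated before the revised draft: the out-of-office reply and the status update.
The agenda reaches the revised draft via the agenda → the status update → the revised draft.
The approval reaches the revised draft via the approval → the out-of-office reply → the revised draft.
The follow-up reaches the revised draft via the follow-up → the approval → the out-of-office reply → the revised draft.
Likewise the vendor quote reaches the revised draft by chaining the stated constraints.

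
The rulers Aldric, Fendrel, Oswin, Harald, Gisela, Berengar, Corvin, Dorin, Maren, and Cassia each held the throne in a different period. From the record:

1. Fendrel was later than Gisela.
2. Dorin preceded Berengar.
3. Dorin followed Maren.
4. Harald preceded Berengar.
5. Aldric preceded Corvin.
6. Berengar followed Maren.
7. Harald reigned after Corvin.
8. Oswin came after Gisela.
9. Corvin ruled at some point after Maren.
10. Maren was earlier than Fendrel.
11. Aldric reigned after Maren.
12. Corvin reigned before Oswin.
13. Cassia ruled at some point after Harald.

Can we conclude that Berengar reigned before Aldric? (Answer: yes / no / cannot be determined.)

Tracing the constraints gives Aldric → Corvin → Harald → Berengar, so Aldric must come before Berengar.
That means Berengar cannot be before Aldric.

no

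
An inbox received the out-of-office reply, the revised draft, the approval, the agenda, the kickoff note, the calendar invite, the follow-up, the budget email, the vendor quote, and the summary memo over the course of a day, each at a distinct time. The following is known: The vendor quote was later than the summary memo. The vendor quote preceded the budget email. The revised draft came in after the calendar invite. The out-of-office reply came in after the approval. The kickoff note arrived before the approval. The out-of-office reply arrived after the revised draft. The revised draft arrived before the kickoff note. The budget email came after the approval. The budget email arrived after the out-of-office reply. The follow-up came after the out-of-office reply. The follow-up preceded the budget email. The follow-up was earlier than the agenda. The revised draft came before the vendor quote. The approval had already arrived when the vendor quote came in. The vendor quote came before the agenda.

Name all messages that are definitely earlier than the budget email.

the approval, the calendar invite, the follow-up, the kickoff note, the out-of-office reply, the revised draft, the summary memo, the vendor quote

Directly stated before the budget email: the approval, the follow-up, the out-of-office reply, and the vendor quote.
The calendar invite reaches the budget email via the calendar invite → the revised draft → the out-of-office reply → the budget email.
The kickoff note reaches the budget email via the kickoff note → the approval → the budget email.
The revised draft reaches the budget email via the revised draft → the out-of-office reply → the budget email.
Likewise the summary memo reaches the budget email by chaining the stated constraints.
No chain forces the agenda ahead of the budget email.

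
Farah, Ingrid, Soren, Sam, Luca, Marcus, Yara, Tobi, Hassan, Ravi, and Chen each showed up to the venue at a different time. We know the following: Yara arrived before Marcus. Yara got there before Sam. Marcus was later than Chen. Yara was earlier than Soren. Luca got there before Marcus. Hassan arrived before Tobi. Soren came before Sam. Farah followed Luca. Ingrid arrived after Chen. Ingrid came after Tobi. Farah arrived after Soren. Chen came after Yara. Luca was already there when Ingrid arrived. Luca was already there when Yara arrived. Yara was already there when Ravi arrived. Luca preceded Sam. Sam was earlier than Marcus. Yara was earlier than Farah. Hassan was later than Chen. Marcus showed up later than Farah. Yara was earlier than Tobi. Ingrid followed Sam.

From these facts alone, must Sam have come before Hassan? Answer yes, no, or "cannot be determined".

cannot be determined

No chain of stated constraints runs from Sam to Hassan, and none runs from Hassan to Sam either.
So the relative order of Sam and Hassan is not fixed by the given facts.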